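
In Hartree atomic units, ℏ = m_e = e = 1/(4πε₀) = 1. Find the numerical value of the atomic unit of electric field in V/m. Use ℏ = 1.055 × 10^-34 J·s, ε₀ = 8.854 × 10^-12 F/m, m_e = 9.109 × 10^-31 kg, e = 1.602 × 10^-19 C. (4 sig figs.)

5.131 × 10^11 V/m

The unique combination of the constants set to 1 with dimensions of electric field is E_au = E_h/(e a₀) = m_e²e⁵/((4πε₀)³ℏ⁴).
E_h = 4.354 × 10^-18 J
a₀ = 5.297 × 10^-11 m
E_h/(e·a₀) = 5.131 × 10^11 V/m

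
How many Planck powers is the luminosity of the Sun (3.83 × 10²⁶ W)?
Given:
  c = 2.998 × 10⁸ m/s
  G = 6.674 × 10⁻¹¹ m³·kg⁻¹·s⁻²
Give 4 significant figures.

1.055 × 10⁻²⁶

Planck power: P_P = c⁵/G = 3.629 × 10⁵² W.
3.83 × 10²⁶ / 3.629 × 10⁵² = 1.055 × 10⁻²⁶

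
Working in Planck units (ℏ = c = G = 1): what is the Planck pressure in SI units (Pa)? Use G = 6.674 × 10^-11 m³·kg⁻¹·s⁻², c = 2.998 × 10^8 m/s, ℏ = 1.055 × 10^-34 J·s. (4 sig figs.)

The unique combination of the constants set to 1 with dimensions of pressure is p_P = c⁷/(ℏG²).
  = 2.177 × 10^59 / 4.699 × 10^-55
  = 4.632 × 10^113 Pa

4.632 × 10^113 Pa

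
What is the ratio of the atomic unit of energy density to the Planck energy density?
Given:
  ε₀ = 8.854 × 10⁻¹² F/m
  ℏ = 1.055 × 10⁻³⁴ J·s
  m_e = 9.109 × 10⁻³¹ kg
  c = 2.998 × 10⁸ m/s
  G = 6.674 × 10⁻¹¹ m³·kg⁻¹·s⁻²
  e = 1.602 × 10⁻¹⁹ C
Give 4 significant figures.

6.323 × 10⁻¹⁰¹

atomic unit of energy density: u_au = E_h/a₀³ = m_e⁴e¹⁰/((4πε₀)⁵ℏ⁸) = 2.929 × 10¹³ J/m³
Planck energy density: u_P = c⁷/(ℏG²) = 4.632 × 10¹¹³ J/m³
ratio = 2.929 × 10¹³ / 4.632 × 10¹¹³ = 6.323 × 10⁻¹⁰¹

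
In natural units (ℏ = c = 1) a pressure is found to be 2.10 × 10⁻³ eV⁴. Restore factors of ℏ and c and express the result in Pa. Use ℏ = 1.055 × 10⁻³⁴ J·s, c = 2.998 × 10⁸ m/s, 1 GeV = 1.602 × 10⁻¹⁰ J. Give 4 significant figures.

Pressure is [E]/[L]³ = [E]⁴/(ℏc)³.
1 GeV⁴ → 1/(ℏc)³ × (1 GeV in J)⁴ = 2.082 × 10³⁷ Pa.
Convert the energy scale: 2.10 × 10⁻³ eV⁴ = 2.10 × 10⁻³⁹ GeV⁴.
Result: 2.10 × 10⁻³⁹ × 2.082 × 10³⁷ = 0.04371 Pa.

0.04371 Pa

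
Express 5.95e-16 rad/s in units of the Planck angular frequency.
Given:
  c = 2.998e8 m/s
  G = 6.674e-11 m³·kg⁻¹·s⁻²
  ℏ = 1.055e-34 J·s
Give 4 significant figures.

Planck angular frequency: ω_P = √(c⁵/(ℏG)) = 1.855e43 rad/s.
5.95e-16 / 1.855e43 = 3.208e-59

3.208e-59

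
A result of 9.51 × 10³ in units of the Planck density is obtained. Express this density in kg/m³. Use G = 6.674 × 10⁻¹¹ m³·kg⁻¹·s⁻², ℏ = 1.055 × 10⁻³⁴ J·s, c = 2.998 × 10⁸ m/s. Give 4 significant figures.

4.901 × 10¹⁰⁰ kg/m³

One Planck density: ρ_P = c⁵/(ℏG²) = 5.154 × 10⁹⁶ kg/m³.
9.51 × 10³ × 5.154 × 10⁹⁶ kg/m³ = 4.901 × 10¹⁰⁰ kg/m³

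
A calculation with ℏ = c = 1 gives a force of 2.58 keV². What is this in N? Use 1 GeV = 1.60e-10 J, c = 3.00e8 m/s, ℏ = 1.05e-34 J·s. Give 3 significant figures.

2.10e-6 N

Force is [E]/[L] = [E]²/(ℏc); restore (ℏc)⁻¹.
1 GeV² → 1/(ℏc) × (1 GeV in J)² = 8.13e5 N.
Convert the energy scale: 2.58 keV² = 2.58e-12 GeV².
Result: 2.58e-12 × 8.13e5 = 2.10e-6 N.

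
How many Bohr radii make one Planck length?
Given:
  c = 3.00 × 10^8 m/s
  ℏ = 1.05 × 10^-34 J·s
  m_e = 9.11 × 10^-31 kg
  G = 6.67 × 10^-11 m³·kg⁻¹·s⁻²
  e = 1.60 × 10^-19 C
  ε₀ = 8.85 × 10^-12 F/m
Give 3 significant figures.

3.06 × 10^-25

Planck length: ℓ_P = √(ℏG/c³) = 1.61 × 10^-35 m
Bohr radius: a₀ = 4πε₀ℏ²/(m_e e²) = 5.26 × 10^-11 m
ratio = 1.61 × 10^-35 / 5.26 × 10^-11 = 3.06 × 10^-25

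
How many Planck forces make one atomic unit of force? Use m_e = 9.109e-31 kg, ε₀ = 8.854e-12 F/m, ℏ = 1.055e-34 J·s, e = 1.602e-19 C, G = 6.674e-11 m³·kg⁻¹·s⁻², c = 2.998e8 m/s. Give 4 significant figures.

6.791e-52

atomic unit of force: F_au = E_h/a₀ = m_e²e⁶/((4πε₀)³ℏ⁴) = 8.220e-8 N
Planck force: F_P = c⁴/G = 1.210e44 N
ratio = 8.220e-8 / 1.210e44 = 6.791e-52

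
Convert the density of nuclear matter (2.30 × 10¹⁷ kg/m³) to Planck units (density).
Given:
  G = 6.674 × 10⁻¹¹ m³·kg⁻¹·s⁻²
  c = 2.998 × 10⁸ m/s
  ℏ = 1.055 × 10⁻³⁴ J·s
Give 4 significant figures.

4.463 × 10⁻⁸⁰

Planck density: ρ_P = c⁵/(ℏG²) = 5.154 × 10⁹⁶ kg/m³.
2.30 × 10¹⁷ / 5.154 × 10⁹⁶ = 4.463 × 10⁻⁸⁰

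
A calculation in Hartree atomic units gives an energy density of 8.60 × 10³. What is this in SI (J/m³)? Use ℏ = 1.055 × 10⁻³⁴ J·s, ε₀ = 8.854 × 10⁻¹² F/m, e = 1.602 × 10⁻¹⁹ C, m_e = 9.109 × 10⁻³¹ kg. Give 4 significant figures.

One atomic unit of energy density: u_au = E_h/a₀³ = m_e⁴e¹⁰/((4πε₀)⁵ℏ⁸) = 2.929 × 10¹³ J/m³.
8.60 × 10³ × 2.929 × 10¹³ J/m³ = 2.519 × 10¹⁷ J/m³

2.519 × 10¹⁷ J/m³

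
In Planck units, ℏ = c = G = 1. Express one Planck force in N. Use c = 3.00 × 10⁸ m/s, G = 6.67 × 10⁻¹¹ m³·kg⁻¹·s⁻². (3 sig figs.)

From ℏ = c = G = 1 the force scale is F_P = c⁴/G.
  = 8.10 × 10³³ / 6.67 × 10⁻¹¹
  = 1.21 × 10⁴⁴ N

1.21 × 10⁴⁴ N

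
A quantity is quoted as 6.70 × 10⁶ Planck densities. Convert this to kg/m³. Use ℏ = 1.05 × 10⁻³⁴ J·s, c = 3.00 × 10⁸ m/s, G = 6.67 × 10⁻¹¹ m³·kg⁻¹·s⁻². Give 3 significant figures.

One Planck density: ρ_P = c⁵/(ℏG²) = 5.20 × 10⁹⁶ kg/m³.
6.70 × 10⁶ × 5.20 × 10⁹⁶ kg/m³ = 3.49 × 10¹⁰³ kg/m³

3.49 × 10¹⁰³ kg/m³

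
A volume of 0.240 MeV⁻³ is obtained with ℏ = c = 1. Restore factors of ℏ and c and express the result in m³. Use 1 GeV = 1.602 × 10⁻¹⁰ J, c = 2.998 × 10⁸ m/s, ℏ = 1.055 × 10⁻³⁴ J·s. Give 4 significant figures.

Volume is [L]³ = [E]⁻³·(ℏc)³.
1 GeV⁻³ → (ℏc)³ × (1 GeV in J)⁻³ = 7.696 × 10⁻⁴⁸ m³.
Convert the energy scale: 0.240 MeV⁻³ = 2.40 × 10⁸ GeV⁻³.
Result: 2.40 × 10⁸ × 7.696 × 10⁻⁴⁸ = 1.847 × 10⁻³⁹ m³.

1.847 × 10⁻³⁹ m³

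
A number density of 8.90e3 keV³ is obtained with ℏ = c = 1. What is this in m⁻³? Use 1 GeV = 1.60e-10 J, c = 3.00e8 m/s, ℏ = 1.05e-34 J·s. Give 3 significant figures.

1.17e33 m⁻³

Number density is [L]⁻³ = [E]³/(ℏc)³.
1 GeV³ → 1/(ℏc)³ × (1 GeV in J)³ = 1.31e47 m⁻³.
Convert the energy scale: 8.90e3 keV³ = 8.90e-15 GeV³.
Result: 8.90e-15 × 1.31e47 = 1.17e33 m⁻³.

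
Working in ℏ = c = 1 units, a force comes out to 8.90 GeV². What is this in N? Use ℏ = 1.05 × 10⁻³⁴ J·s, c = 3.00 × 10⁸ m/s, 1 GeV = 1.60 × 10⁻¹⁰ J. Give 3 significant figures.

7.23 × 10⁶ N

Force is [E]/[L] = [E]²/(ℏc); restore (ℏc)⁻¹.
1 GeV² → 1/(ℏc) × (1 GeV in J)² = 8.13 × 10⁵ N.
Result: 8.90 × 8.13 × 10⁵ = 7.23 × 10⁶ N.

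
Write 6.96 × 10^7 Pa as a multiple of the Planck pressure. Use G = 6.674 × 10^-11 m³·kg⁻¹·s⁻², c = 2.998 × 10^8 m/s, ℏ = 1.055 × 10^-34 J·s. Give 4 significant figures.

Planck pressure: p_P = c⁷/(ℏG²) = 4.632 × 10^113 Pa.
6.96 × 10^7 / 4.632 × 10^113 = 1.502 × 10^-106

1.502 × 10^-106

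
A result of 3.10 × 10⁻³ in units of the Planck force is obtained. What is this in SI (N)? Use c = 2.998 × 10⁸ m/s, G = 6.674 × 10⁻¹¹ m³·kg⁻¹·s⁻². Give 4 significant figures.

3.752 × 10⁴¹ N

One Planck force: F_P = c⁴/G = 1.210 × 10⁴⁴ N.
3.10 × 10⁻³ × 1.210 × 10⁴⁴ N = 3.752 × 10⁴¹ N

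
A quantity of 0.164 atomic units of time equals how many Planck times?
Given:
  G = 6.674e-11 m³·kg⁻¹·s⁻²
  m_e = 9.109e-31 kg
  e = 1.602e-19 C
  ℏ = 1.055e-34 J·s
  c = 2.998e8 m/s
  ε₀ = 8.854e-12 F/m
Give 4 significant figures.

7.370e25

atomic unit of time: τ_au = (4πε₀)²ℏ³/(m_e e⁴) = 2.423e-17 s
Planck time: t_P = √(ℏG/c⁵) = 5.392e-44 s
0.164 × 2.423e-17 / 5.392e-44 = 7.370e25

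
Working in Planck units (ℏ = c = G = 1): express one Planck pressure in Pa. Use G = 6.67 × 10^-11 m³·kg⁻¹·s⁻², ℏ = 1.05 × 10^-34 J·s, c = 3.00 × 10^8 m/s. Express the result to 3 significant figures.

4.68 × 10^113 Pa

The unique combination of the constants set to 1 with dimensions of pressure is p_P = c⁷/(ℏG²).
  = 2.19 × 10^59 / 4.67 × 10^-55
  = 4.68 × 10^113 Pa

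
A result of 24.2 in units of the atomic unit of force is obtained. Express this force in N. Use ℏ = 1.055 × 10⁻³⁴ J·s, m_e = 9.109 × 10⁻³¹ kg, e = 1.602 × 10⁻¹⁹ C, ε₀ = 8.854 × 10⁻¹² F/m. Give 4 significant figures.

1.989 × 10⁻⁶ N

One atomic unit of force: F_au = E_h/a₀ = m_e²e⁶/((4πε₀)³ℏ⁴) = 8.220 × 10⁻⁸ N.
24.2 × 8.220 × 10⁻⁸ N = 1.989 × 10⁻⁶ N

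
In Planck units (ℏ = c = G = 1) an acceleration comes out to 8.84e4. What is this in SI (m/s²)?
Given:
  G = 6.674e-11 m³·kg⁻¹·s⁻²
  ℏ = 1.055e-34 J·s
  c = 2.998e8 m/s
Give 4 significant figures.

One Planck acceleration: a_P = √(c⁷/(ℏG)) = 5.560e51 m/s².
8.84e4 × 5.560e51 m/s² = 4.915e56 m/s²

4.915e56 m/s²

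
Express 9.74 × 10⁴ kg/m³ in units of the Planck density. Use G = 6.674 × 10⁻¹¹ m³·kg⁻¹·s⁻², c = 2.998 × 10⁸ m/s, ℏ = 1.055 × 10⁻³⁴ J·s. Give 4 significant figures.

1.890 × 10⁻⁹²

Planck density: ρ_P = c⁵/(ℏG²) = 5.154 × 10⁹⁶ kg/m³.
9.74 × 10⁴ / 5.154 × 10⁹⁶ = 1.890 × 10⁻⁹²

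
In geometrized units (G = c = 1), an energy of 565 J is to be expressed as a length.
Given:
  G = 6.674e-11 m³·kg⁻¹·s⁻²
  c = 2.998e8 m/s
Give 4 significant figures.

Energy → length via G/c⁴.
565 J × (G/c⁴) = 4.668e-42 m

4.668e-42 m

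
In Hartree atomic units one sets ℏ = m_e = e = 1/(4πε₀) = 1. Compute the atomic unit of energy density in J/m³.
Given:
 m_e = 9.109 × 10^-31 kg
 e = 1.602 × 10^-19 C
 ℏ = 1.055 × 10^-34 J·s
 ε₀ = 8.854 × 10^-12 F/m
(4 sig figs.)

2.929 × 10^13 J/m³

u_au = E_h/a₀³ = m_e⁴e¹⁰/((4πε₀)⁵ℏ⁸)
E_h = 4.354 × 10^-18 J
a₀ = 5.297 × 10^-11 m
E_h/a₀³ = 2.929 × 10^13 J/m³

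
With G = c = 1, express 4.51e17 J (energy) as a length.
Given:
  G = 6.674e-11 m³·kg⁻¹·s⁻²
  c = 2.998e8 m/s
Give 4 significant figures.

Energy → length via G/c⁴.
4.51e17 J × (G/c⁴) = 3.726e-27 m

3.726e-27 m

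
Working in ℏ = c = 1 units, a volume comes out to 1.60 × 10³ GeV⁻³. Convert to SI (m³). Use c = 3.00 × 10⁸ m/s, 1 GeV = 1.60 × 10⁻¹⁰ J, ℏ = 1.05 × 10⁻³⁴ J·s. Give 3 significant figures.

1.22 × 10⁻⁴⁴ m³

Volume is [L]³ = [E]⁻³·(ℏc)³.
1 GeV⁻³ → (ℏc)³ × (1 GeV in J)⁻³ = 7.63 × 10⁻⁴⁸ m³.
Result: 1.60 × 10³ × 7.63 × 10⁻⁴⁸ = 1.22 × 10⁻⁴⁴ m³.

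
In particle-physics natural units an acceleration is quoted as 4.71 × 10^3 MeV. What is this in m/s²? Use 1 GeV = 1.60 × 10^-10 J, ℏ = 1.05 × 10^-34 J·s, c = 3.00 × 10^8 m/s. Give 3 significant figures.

2.15 × 10^33 m/s²

Acceleration is [L]/[T]² = c·[E]/ℏ.
1 GeV → c/ℏ × (1 GeV in J) = 4.57 × 10^32 m/s².
Convert the energy scale: 4.71 × 10^3 MeV = 4.71 GeV.
Result: 4.71 × 4.57 × 10^32 = 2.15 × 10^33 m/s².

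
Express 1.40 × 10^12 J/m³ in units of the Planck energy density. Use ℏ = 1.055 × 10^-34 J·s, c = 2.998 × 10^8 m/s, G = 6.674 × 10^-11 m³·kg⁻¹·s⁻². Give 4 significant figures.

Planck energy density: u_P = c⁷/(ℏG²) = 4.632 × 10^113 J/m³.
1.40 × 10^12 / 4.632 × 10^113 = 3.022 × 10^-102

3.022 × 10^-102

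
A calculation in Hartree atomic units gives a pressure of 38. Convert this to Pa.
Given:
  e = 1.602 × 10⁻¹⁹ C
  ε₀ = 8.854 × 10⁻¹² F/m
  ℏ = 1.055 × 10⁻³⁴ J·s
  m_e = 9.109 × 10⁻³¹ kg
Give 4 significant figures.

1.113 × 10¹⁵ Pa

One atomic unit of pressure: P_au = E_h/a₀³ = m_e⁴e¹⁰/((4πε₀)⁵ℏ⁸) = 2.929 × 10¹³ Pa.
38 × 2.929 × 10¹³ Pa = 1.113 × 10¹⁵ Pa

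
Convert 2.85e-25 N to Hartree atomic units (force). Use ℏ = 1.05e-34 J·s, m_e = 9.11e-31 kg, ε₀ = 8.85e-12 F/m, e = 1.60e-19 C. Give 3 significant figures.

3.42e-18

atomic unit of force: F_au = E_h/a₀ = m_e²e⁶/((4πε₀)³ℏ⁴) = 8.33e-8 N.
2.85e-25 / 8.33e-8 = 3.42e-18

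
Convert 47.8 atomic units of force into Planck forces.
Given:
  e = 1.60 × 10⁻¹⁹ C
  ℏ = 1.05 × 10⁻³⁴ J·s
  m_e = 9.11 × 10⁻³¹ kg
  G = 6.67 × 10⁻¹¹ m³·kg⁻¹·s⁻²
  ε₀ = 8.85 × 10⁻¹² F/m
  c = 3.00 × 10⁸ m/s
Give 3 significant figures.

atomic unit of force: F_au = E_h/a₀ = m_e²e⁶/((4πε₀)³ℏ⁴) = 8.33 × 10⁻⁸ N
Planck force: F_P = c⁴/G = 1.21 × 10⁴⁴ N
47.8 × 8.33 × 10⁻⁸ / 1.21 × 10⁴⁴ = 3.28 × 10⁻⁵⁰

3.28 × 10⁻⁵⁰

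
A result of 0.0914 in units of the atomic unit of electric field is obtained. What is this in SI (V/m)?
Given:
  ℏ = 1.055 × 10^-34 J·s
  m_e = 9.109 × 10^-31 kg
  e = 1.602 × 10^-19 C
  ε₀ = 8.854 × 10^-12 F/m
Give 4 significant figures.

One atomic unit of electric field: E_au = E_h/(e a₀) = m_e²e⁵/((4πε₀)³ℏ⁴) = 5.131 × 10^11 V/m.
0.0914 × 5.131 × 10^11 V/m = 4.690 × 10^10 V/m

4.690 × 10^10 V/m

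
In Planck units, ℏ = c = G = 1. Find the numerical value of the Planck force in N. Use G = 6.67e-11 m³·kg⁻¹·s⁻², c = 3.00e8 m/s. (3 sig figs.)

1.21e44 N

The unique combination of the constants set to 1 with dimensions of force is F_P = c⁴/G.
  = 8.10e33 / 6.67e-11
  = 1.21e44 N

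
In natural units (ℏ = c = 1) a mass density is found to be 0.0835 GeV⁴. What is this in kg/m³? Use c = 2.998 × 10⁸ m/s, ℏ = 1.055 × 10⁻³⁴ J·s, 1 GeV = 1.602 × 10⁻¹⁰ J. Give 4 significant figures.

Mass density is [E]/(c²[L]³) = [E]⁴/(ℏ³c⁵).
1 GeV⁴ → 1/(ℏ³c⁵) × (1 GeV in J)⁴ = 2.316 × 10²⁰ kg/m³.
Result: 0.0835 × 2.316 × 10²⁰ = 1.934 × 10¹⁹ kg/m³.

1.934 × 10¹⁹ kg/m³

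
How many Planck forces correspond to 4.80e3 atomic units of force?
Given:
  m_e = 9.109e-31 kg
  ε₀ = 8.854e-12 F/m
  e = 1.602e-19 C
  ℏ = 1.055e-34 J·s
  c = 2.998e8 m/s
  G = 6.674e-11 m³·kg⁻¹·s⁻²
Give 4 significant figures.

3.260e-48

atomic unit of force: F_au = E_h/a₀ = m_e²e⁶/((4πε₀)³ℏ⁴) = 8.220e-8 N
Planck force: F_P = c⁴/G = 1.210e44 N
4.80e3 × 8.220e-8 / 1.210e44 = 3.260e-48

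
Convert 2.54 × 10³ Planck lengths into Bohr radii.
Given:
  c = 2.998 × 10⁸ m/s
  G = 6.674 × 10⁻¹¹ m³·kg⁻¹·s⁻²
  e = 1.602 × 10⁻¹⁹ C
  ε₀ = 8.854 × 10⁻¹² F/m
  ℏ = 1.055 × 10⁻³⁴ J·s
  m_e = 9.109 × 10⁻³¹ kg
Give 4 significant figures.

Planck length: ℓ_P = √(ℏG/c³) = 1.616 × 10⁻³⁵ m
Bohr radius: a₀ = 4πε₀ℏ²/(m_e e²) = 5.297 × 10⁻¹¹ m
2.54 × 10³ × 1.616 × 10⁻³⁵ / 5.297 × 10⁻¹¹ = 7.751 × 10⁻²²

7.751 × 10⁻²²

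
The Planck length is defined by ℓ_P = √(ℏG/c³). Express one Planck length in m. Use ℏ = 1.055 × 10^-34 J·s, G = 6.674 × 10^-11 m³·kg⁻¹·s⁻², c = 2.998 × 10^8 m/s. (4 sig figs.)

1.616 × 10^-35 m

ℓ_P = √(ℏG/c³)
  = √(2.613 × 10^-70)
  = 1.616 × 10^-35 m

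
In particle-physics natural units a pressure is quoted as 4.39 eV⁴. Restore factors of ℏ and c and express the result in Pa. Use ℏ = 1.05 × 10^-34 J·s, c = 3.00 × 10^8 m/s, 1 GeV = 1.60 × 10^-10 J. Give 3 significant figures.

Pressure is [E]/[L]³ = [E]⁴/(ℏc)³.
1 GeV⁴ → 1/(ℏc)³ × (1 GeV in J)⁴ = 2.10 × 10^37 Pa.
Convert the energy scale: 4.39 eV⁴ = 4.39 × 10^-36 GeV⁴.
Result: 4.39 × 10^-36 × 2.10 × 10^37 = 92 Pa.

92 Pa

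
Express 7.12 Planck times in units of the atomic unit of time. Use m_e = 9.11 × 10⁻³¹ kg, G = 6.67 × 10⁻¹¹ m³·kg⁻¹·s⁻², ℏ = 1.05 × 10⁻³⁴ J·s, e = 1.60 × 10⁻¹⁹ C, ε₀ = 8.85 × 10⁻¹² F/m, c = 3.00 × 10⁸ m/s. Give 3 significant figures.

Planck time: t_P = √(ℏG/c⁵) = 5.37 × 10⁻⁴⁴ s
atomic unit of time: τ_au = (4πε₀)²ℏ³/(m_e e⁴) = 2.40 × 10⁻¹⁷ s
7.12 × 5.37 × 10⁻⁴⁴ / 2.40 × 10⁻¹⁷ = 1.59 × 10⁻²⁶

1.59 × 10⁻²⁶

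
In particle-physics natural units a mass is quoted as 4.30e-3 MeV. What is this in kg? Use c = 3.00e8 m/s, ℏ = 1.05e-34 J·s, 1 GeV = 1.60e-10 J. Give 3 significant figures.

7.64e-33 kg

Mass is [E]/c²; divide by c².
1 GeV → 1/c² × (1 GeV in J) = 1.78e-27 kg.
Convert the energy scale: 4.30e-3 MeV = 4.30e-6 GeV.
Result: 4.30e-6 × 1.78e-27 = 7.64e-33 kg.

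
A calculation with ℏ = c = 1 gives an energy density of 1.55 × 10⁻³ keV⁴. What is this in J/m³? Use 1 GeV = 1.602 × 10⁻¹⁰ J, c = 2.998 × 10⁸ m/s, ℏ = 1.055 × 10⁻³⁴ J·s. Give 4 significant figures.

3.226 × 10¹⁰ J/m³

[E]/[L]³ = [E]⁴/(ℏc)³; restore (ℏc)⁻³.
1 GeV⁴ → 1/(ℏc)³ × (1 GeV in J)⁴ = 2.082 × 10³⁷ J/m³.
Convert the energy scale: 1.55 × 10⁻³ keV⁴ = 1.55 × 10⁻²⁷ GeV⁴.
Result: 1.55 × 10⁻²⁷ × 2.082 × 10³⁷ = 3.226 × 10¹⁰ J/m³.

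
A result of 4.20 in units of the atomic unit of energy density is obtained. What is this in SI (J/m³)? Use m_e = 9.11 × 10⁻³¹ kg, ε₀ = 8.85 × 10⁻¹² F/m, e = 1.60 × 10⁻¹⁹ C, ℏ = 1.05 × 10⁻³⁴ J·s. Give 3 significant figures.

1.27 × 10¹⁴ J/m³

One atomic unit of energy density: u_au = E_h/a₀³ = m_e⁴e¹⁰/((4πε₀)⁵ℏ⁸) = 3.01 × 10¹³ J/m³.
4.20 × 3.01 × 10¹³ J/m³ = 1.27 × 10¹⁴ J/m³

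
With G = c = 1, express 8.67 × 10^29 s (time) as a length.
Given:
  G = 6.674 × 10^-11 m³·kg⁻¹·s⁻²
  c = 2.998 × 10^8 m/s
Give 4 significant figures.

Time → length via c.
8.67 × 10^29 s × (c) = 2.599 × 10^38 m

2.599 × 10^38 m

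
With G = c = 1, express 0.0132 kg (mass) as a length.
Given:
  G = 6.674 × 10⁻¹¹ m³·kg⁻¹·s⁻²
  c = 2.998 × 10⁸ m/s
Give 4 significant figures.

In G = c = 1 units mass has dimensions of length; the conversion factor is G/c².
0.0132 kg × (G/c²) = 9.802 × 10⁻³⁰ m

9.802 × 10⁻³⁰ m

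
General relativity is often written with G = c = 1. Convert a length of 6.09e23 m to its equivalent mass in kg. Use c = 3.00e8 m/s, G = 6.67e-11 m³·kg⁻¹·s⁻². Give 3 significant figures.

8.22e50 kg

Length → mass via c²/G.
6.09e23 m × (c²/G) = 8.22e50 kg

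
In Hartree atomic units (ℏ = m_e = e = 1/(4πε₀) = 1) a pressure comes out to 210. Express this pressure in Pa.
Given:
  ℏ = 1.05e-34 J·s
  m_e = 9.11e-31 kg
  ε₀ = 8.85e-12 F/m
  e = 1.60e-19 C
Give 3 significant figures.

One atomic unit of pressure: P_au = E_h/a₀³ = m_e⁴e¹⁰/((4πε₀)⁵ℏ⁸) = 3.01e13 Pa.
210 × 3.01e13 Pa = 6.33e15 Pa

6.33e15 Pa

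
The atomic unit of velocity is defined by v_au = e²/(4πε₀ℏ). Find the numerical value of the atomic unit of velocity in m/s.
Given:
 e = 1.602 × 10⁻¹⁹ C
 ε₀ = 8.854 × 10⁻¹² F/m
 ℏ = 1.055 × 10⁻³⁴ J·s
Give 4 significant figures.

v_au = e²/(4πε₀ℏ)
  = 2.566 × 10⁻³⁸ / 1.174 × 10⁻⁴⁴
  = 2.186 × 10⁶ m/s

2.186 × 10⁶ m/s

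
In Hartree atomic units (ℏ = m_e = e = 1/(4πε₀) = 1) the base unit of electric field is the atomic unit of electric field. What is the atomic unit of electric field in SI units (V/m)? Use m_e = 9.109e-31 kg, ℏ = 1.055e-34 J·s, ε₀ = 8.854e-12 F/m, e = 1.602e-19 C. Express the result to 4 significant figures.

5.131e11 V/m

E_au = E_h/(e a₀) = m_e²e⁵/((4πε₀)³ℏ⁴)
E_h = 4.354e-18 J
a₀ = 5.297e-11 m
E_h/(e·a₀) = 5.131e11 V/m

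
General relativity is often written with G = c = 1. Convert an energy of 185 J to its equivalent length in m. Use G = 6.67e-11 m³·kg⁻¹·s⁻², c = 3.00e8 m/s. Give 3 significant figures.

1.52e-42 m

Energy → length via G/c⁴.
185 J × (G/c⁴) = 1.52e-42 m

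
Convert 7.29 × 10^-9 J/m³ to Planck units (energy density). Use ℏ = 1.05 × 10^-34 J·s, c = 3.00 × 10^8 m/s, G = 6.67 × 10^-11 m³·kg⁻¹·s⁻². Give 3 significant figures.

Planck energy density: u_P = c⁷/(ℏG²) = 4.68 × 10^113 J/m³.
7.29 × 10^-9 / 4.68 × 10^113 = 1.56 × 10^-122

1.56 × 10^-122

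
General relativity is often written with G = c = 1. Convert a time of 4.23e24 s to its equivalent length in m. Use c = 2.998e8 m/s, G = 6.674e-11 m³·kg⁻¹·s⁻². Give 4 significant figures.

Time → length via c.
4.23e24 s × (c) = 1.268e33 m

1.268e33 m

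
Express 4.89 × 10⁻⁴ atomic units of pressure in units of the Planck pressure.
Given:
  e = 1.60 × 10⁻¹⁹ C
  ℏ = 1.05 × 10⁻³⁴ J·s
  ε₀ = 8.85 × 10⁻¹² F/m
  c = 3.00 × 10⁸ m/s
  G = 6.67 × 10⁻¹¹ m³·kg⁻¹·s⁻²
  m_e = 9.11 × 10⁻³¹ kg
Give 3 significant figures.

3.15 × 10⁻¹⁰⁴

atomic unit of pressure: P_au = E_h/a₀³ = m_e⁴e¹⁰/((4πε₀)⁵ℏ⁸) = 3.01 × 10¹³ Pa
Planck pressure: p_P = c⁷/(ℏG²) = 4.68 × 10¹¹³ Pa
4.89 × 10⁻⁴ × 3.01 × 10¹³ / 4.68 × 10¹¹³ = 3.15 × 10⁻¹⁰⁴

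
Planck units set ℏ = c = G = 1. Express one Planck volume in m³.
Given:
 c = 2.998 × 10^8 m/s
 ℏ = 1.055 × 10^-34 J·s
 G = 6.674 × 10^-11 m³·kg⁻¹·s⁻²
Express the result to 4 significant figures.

4.224 × 10^-105 m³

From ℏ = c = G = 1 the volume scale is V_P = (ℏG/c³)^(3/2).
  = √(1.784 × 10^-209)
  = 4.224 × 10^-105 m³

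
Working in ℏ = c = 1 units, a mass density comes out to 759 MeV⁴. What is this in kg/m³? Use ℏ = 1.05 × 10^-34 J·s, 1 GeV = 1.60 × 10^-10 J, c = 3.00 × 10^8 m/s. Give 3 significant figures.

1.77 × 10^11 kg/m³

Mass density is [E]/(c²[L]³) = [E]⁴/(ℏ³c⁵).
1 GeV⁴ → 1/(ℏ³c⁵) × (1 GeV in J)⁴ = 2.33 × 10^20 kg/m³.
Convert the energy scale: 759 MeV⁴ = 7.59 × 10^-10 GeV⁴.
Result: 7.59 × 10^-10 × 2.33 × 10^20 = 1.77 × 10^11 kg/m³.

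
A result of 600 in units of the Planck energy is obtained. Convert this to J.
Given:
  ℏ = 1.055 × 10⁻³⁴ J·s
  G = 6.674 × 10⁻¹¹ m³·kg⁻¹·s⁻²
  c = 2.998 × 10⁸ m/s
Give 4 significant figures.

1.174 × 10¹² J

One Planck energy: E_P = √(ℏc⁵/G) = 1.957 × 10⁹ J.
600 × 1.957 × 10⁹ J = 1.174 × 10¹² J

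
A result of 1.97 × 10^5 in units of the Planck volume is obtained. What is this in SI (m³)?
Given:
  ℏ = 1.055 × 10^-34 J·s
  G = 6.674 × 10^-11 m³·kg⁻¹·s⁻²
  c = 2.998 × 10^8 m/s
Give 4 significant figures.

One Planck volume: V_P = (ℏG/c³)^(3/2) = 4.224 × 10^-105 m³.
1.97 × 10^5 × 4.224 × 10^-105 m³ = 8.321 × 10^-100 m³

8.321 × 10^-100 m³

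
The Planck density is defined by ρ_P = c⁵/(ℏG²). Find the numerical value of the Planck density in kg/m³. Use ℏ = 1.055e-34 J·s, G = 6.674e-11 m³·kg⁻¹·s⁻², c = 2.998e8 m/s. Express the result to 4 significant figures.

ρ_P = c⁵/(ℏG²)
  = 2.422e42 / 4.699e-55
  = 5.154e96 kg/m³

5.154e96 kg/m³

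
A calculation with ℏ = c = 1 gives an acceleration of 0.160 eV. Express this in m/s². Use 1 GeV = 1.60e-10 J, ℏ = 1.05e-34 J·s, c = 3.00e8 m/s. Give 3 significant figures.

Acceleration is [L]/[T]² = c·[E]/ℏ.
1 GeV → c/ℏ × (1 GeV in J) = 4.57e32 m/s².
Convert the energy scale: 0.160 eV = 1.60e-10 GeV.
Result: 1.60e-10 × 4.57e32 = 7.31e22 m/s².

7.31e22 m/s²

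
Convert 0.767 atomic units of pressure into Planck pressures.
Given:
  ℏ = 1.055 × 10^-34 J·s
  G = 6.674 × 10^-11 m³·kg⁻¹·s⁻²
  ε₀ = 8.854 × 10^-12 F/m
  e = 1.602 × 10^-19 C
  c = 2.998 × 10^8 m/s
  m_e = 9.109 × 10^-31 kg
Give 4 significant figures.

4.850 × 10^-101

atomic unit of pressure: P_au = E_h/a₀³ = m_e⁴e¹⁰/((4πε₀)⁵ℏ⁸) = 2.929 × 10^13 Pa
Planck pressure: p_P = c⁷/(ℏG²) = 4.632 × 10^113 Pa
0.767 × 2.929 × 10^13 / 4.632 × 10^113 = 4.850 × 10^-101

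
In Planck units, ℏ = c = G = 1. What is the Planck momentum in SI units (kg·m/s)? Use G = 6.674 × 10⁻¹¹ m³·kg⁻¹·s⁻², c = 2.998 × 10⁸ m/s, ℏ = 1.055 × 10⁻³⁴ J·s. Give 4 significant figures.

6.527 kg·m/s

Dimensional analysis gives p_P = √(ℏc³/G).
  = √(42.60)
  = 6.527 kg·m/s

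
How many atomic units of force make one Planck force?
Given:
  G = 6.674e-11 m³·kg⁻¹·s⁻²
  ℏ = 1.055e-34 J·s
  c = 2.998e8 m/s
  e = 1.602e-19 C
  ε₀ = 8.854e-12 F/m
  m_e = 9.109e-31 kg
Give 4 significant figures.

Planck force: F_P = c⁴/G = 1.210e44 N
atomic unit of force: F_au = E_h/a₀ = m_e²e⁶/((4πε₀)³ℏ⁴) = 8.220e-8 N
ratio = 1.210e44 / 8.220e-8 = 1.473e51

1.473e51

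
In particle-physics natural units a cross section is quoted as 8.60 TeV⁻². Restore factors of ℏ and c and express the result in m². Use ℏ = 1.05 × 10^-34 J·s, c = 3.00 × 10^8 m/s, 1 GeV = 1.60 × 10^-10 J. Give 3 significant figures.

Area is [L]² = [E]⁻²·(ℏc)²; restore (ℏc)².
1 GeV⁻² → (ℏc)² × (1 GeV in J)⁻² = 3.88 × 10^-32 m².
Convert the energy scale: 8.60 TeV⁻² = 8.60 × 10^-6 GeV⁻².
Result: 8.60 × 10^-6 × 3.88 × 10^-32 = 3.33 × 10^-37 m².

3.33 × 10^-37 m²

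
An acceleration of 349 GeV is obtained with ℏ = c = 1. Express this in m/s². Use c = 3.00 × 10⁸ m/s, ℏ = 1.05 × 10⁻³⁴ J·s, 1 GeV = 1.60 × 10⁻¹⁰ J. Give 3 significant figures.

1.60 × 10³⁵ m/s²

Acceleration is [L]/[T]² = c·[E]/ℏ.
1 GeV → c/ℏ × (1 GeV in J) = 4.57 × 10³² m/s².
Result: 349 × 4.57 × 10³² = 1.60 × 10³⁵ m/s².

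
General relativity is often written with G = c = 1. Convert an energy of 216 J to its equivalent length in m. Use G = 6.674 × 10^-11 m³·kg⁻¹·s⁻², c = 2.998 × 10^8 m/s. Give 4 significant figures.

1.784 × 10^-42 m

Energy → length via G/c⁴.
216 J × (G/c⁴) = 1.784 × 10^-42 m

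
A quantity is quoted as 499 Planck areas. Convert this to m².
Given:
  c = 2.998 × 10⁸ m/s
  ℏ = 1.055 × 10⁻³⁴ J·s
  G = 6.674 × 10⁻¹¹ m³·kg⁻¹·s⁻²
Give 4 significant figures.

1.304 × 10⁻⁶⁷ m²

One Planck area: A_P = ℏG/c³ = 2.613 × 10⁻⁷⁰ m².
499 × 2.613 × 10⁻⁷⁰ m² = 1.304 × 10⁻⁶⁷ m²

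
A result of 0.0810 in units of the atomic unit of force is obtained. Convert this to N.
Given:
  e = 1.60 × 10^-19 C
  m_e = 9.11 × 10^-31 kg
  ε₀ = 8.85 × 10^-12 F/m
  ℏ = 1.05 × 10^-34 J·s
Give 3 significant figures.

6.75 × 10^-9 N

One atomic unit of force: F_au = E_h/a₀ = m_e²e⁶/((4πε₀)³ℏ⁴) = 8.33 × 10^-8 N.
0.0810 × 8.33 × 10^-8 N = 6.75 × 10^-9 N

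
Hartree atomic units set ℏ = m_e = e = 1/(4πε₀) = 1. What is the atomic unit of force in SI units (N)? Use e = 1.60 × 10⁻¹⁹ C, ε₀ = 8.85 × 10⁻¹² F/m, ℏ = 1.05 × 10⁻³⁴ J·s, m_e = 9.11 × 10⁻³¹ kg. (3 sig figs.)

8.33 × 10⁻⁸ N

Dimensional analysis gives F_au = E_h/a₀ = m_e²e⁶/((4πε₀)³ℏ⁴).
E_h = 4.38 × 10⁻¹⁸ J
a₀ = 5.26 × 10⁻¹¹ m
E_h/a₀ = 8.33 × 10⁻⁸ N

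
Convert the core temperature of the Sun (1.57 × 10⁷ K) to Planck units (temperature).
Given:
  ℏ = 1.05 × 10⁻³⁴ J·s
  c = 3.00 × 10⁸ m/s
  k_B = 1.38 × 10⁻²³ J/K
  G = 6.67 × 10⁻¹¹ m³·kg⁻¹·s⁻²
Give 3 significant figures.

1.11 × 10⁻²⁵

Planck temperature: T_P = √(ℏc⁵/G) / k_B = 1.42 × 10³² K.
1.57 × 10⁷ / 1.42 × 10³² = 1.11 × 10⁻²⁵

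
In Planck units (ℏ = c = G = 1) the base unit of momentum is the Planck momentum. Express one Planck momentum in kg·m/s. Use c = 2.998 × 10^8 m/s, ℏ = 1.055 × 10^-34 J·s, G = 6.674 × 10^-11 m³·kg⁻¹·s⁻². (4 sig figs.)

6.527 kg·m/s

p_P = √(ℏc³/G)
  = √(42.60)
  = 6.527 kg·m/s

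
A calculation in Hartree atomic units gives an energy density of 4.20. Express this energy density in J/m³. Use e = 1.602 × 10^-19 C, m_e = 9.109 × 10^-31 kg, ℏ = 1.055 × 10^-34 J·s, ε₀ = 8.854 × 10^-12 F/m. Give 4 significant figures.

1.230 × 10^14 J/m³

One atomic unit of energy density: u_au = E_h/a₀³ = m_e⁴e¹⁰/((4πε₀)⁵ℏ⁸) = 2.929 × 10^13 J/m³.
4.20 × 2.929 × 10^13 J/m³ = 1.230 × 10^14 J/m³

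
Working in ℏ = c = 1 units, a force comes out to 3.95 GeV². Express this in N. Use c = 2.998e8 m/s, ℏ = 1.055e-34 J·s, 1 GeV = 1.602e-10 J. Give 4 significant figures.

3.205e6 N

Force is [E]/[L] = [E]²/(ℏc); restore (ℏc)⁻¹.
1 GeV² → 1/(ℏc) × (1 GeV in J)² = 8.114e5 N.
Result: 3.95 × 8.114e5 = 3.205e6 N.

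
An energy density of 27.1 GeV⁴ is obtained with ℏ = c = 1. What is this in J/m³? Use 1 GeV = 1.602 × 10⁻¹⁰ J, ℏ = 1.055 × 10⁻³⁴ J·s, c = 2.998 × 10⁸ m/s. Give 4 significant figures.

[E]/[L]³ = [E]⁴/(ℏc)³; restore (ℏc)⁻³.
1 GeV⁴ → 1/(ℏc)³ × (1 GeV in J)⁴ = 2.082 × 10³⁷ J/m³.
Result: 27.1 × 2.082 × 10³⁷ = 5.641 × 10³⁸ J/m³.

5.641 × 10³⁸ J/m³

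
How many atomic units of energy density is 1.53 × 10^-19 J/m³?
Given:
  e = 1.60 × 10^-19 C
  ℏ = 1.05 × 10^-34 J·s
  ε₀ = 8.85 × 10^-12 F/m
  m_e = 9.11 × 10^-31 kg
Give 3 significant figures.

5.08 × 10^-33

atomic unit of energy density: u_au = E_h/a₀³ = m_e⁴e¹⁰/((4πε₀)⁵ℏ⁸) = 3.01 × 10^13 J/m³.
1.53 × 10^-19 / 3.01 × 10^13 = 5.08 × 10^-33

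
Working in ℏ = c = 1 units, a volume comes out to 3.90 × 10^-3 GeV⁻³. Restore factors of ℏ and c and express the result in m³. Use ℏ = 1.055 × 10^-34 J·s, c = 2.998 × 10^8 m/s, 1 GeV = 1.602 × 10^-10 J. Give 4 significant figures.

Volume is [L]³ = [E]⁻³·(ℏc)³.
1 GeV⁻³ → (ℏc)³ × (1 GeV in J)⁻³ = 7.696 × 10^-48 m³.
Result: 3.90 × 10^-3 × 7.696 × 10^-48 = 3.001 × 10^-50 m³.

3.001 × 10^-50 m³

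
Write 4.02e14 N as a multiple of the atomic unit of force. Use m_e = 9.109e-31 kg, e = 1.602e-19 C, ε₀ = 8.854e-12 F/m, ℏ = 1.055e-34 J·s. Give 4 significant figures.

atomic unit of force: F_au = E_h/a₀ = m_e²e⁶/((4πε₀)³ℏ⁴) = 8.220e-8 N.
4.02e14 / 8.220e-8 = 4.891e21

4.891e21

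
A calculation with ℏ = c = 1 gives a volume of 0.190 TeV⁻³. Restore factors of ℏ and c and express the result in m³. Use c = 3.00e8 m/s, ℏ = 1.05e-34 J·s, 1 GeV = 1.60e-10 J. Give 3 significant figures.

Volume is [L]³ = [E]⁻³·(ℏc)³.
1 GeV⁻³ → (ℏc)³ × (1 GeV in J)⁻³ = 7.63e-48 m³.
Convert the energy scale: 0.190 TeV⁻³ = 1.90e-10 GeV⁻³.
Result: 1.90e-10 × 7.63e-48 = 1.45e-57 m³.

1.45e-57 m³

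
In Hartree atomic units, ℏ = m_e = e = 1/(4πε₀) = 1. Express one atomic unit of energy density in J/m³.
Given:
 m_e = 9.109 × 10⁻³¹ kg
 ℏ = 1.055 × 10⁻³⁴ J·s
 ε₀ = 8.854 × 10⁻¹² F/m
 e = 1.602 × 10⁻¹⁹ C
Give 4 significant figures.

2.929 × 10¹³ J/m³

Dimensional analysis gives u_au = E_h/a₀³ = m_e⁴e¹⁰/((4πε₀)⁵ℏ⁸).
E_h = 4.354 × 10⁻¹⁸ J
a₀ = 5.297 × 10⁻¹¹ m
E_h/a₀³ = 2.929 × 10¹³ J/m³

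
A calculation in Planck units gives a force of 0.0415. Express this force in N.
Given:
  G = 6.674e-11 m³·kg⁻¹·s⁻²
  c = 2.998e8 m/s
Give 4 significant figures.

5.023e42 N

One Planck force: F_P = c⁴/G = 1.210e44 N.
0.0415 × 1.210e44 N = 5.023e42 N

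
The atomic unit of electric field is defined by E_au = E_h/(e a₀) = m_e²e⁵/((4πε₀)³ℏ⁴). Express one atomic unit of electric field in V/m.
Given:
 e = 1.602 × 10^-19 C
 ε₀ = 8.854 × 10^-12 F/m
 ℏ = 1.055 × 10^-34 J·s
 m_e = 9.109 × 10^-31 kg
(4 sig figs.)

E_au = E_h/(e a₀) = m_e²e⁵/((4πε₀)³ℏ⁴)
E_h = 4.354 × 10^-18 J
a₀ = 5.297 × 10^-11 m
E_h/(e·a₀) = 5.131 × 10^11 V/m

5.131 × 10^11 V/m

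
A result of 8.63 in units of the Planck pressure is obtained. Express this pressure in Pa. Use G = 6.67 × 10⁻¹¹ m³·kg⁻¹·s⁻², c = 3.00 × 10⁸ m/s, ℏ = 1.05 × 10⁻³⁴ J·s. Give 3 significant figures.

One Planck pressure: p_P = c⁷/(ℏG²) = 4.68 × 10¹¹³ Pa.
8.63 × 4.68 × 10¹¹³ Pa = 4.04 × 10¹¹⁴ Pa

4.04 × 10¹¹⁴ Pa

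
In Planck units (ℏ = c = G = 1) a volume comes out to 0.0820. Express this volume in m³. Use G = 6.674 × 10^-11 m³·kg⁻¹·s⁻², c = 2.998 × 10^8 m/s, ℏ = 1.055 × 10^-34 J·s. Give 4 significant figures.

3.464 × 10^-106 m³

One Planck volume: V_P = (ℏG/c³)^(3/2) = 4.224 × 10^-105 m³.
0.0820 × 4.224 × 10^-105 m³ = 3.464 × 10^-106 m³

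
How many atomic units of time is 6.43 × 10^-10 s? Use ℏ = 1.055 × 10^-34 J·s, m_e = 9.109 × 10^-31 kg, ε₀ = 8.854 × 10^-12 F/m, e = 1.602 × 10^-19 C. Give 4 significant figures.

2.654 × 10^7

atomic unit of time: τ_au = (4πε₀)²ℏ³/(m_e e⁴) = 2.423 × 10^-17 s.
6.43 × 10^-10 / 2.423 × 10^-17 = 2.654 × 10^7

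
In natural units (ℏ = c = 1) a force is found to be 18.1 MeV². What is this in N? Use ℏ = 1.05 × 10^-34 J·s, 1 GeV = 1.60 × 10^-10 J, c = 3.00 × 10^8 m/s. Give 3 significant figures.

14.7 N

Force is [E]/[L] = [E]²/(ℏc); restore (ℏc)⁻¹.
1 GeV² → 1/(ℏc) × (1 GeV in J)² = 8.13 × 10^5 N.
Convert the energy scale: 18.1 MeV² = 1.81 × 10^-5 GeV².
Result: 1.81 × 10^-5 × 8.13 × 10^5 = 14.7 N.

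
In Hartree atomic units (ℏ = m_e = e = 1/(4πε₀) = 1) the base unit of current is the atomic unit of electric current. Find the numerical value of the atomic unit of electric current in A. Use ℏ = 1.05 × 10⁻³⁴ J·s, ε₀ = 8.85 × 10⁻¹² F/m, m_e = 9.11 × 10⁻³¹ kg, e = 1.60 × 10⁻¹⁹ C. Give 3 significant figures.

I_au = e E_h/ℏ = m_e e⁵/((4πε₀)²ℏ³)
E_h = 4.38 × 10⁻¹⁸ J
e·E_h/ℏ = 6.67 × 10⁻³ A

6.67 × 10⁻³ A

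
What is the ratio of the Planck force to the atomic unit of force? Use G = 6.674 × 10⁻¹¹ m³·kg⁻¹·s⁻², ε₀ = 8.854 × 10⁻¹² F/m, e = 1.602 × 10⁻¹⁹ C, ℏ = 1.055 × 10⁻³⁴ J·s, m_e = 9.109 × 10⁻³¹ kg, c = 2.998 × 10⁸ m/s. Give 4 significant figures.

Planck force: F_P = c⁴/G = 1.210 × 10⁴⁴ N
atomic unit of force: F_au = E_h/a₀ = m_e²e⁶/((4πε₀)³ℏ⁴) = 8.220 × 10⁻⁸ N
ratio = 1.210 × 10⁴⁴ / 8.220 × 10⁻⁸ = 1.473 × 10⁵¹

1.473 × 10⁵¹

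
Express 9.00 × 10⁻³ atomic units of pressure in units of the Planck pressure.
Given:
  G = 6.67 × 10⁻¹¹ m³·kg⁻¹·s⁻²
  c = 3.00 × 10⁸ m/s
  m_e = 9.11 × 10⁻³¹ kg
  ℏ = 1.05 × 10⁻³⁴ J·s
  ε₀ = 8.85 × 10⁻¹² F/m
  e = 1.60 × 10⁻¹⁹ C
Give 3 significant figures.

atomic unit of pressure: P_au = E_h/a₀³ = m_e⁴e¹⁰/((4πε₀)⁵ℏ⁸) = 3.01 × 10¹³ Pa
Planck pressure: p_P = c⁷/(ℏG²) = 4.68 × 10¹¹³ Pa
9.00 × 10⁻³ × 3.01 × 10¹³ / 4.68 × 10¹¹³ = 5.79 × 10⁻¹⁰³

5.79 × 10⁻¹⁰³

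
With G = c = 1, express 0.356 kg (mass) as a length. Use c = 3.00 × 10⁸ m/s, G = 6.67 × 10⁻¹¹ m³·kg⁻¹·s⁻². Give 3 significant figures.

In G = c = 1 units mass has dimensions of length; the conversion factor is G/c².
0.356 kg × (G/c²) = 2.64 × 10⁻²⁸ m

2.64 × 10⁻²⁸ m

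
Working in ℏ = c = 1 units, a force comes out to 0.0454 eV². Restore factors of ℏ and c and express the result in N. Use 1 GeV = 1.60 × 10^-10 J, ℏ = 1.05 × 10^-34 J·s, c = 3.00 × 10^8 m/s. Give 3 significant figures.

3.69 × 10^-14 N

Force is [E]/[L] = [E]²/(ℏc); restore (ℏc)⁻¹.
1 GeV² → 1/(ℏc) × (1 GeV in J)² = 8.13 × 10^5 N.
Convert the energy scale: 0.0454 eV² = 4.54 × 10^-20 GeV².
Result: 4.54 × 10^-20 × 8.13 × 10^5 = 3.69 × 10^-14 N.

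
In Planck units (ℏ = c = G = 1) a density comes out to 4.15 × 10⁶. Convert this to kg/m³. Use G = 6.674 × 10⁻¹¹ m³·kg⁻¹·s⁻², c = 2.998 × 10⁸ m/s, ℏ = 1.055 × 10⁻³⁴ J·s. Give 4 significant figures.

One Planck density: ρ_P = c⁵/(ℏG²) = 5.154 × 10⁹⁶ kg/m³.
4.15 × 10⁶ × 5.154 × 10⁹⁶ kg/m³ = 2.139 × 10¹⁰³ kg/m³

2.139 × 10¹⁰³ kg/m³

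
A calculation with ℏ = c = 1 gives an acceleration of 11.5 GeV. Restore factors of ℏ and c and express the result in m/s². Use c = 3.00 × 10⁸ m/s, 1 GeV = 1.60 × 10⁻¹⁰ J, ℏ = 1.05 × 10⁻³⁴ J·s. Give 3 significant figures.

Acceleration is [L]/[T]² = c·[E]/ℏ.
1 GeV → c/ℏ × (1 GeV in J) = 4.57 × 10³² m/s².
Result: 11.5 × 4.57 × 10³² = 5.26 × 10³³ m/s².

5.26 × 10³³ m/s²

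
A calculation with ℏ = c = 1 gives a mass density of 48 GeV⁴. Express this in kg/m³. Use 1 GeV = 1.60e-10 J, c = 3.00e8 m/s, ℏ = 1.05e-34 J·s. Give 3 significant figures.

Mass density is [E]/(c²[L]³) = [E]⁴/(ℏ³c⁵).
1 GeV⁴ → 1/(ℏ³c⁵) × (1 GeV in J)⁴ = 2.33e20 kg/m³.
Result: 48 × 2.33e20 = 1.12e22 kg/m³.

1.12e22 kg/m³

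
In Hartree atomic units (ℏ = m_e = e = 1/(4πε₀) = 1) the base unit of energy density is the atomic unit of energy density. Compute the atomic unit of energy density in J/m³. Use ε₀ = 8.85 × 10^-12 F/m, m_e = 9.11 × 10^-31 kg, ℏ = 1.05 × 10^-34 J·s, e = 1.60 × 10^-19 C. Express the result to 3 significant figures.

3.01 × 10^13 J/m³

u_au = E_h/a₀³ = m_e⁴e¹⁰/((4πε₀)⁵ℏ⁸)
E_h = 4.38 × 10^-18 J
a₀ = 5.26 × 10^-11 m
E_h/a₀³ = 3.01 × 10^13 J/m³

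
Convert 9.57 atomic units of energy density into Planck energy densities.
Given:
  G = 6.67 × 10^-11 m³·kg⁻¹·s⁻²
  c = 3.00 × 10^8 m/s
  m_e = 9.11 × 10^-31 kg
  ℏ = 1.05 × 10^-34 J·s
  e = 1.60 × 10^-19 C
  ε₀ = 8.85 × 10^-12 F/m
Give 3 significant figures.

6.16 × 10^-100

atomic unit of energy density: u_au = E_h/a₀³ = m_e⁴e¹⁰/((4πε₀)⁵ℏ⁸) = 3.01 × 10^13 J/m³
Planck energy density: u_P = c⁷/(ℏG²) = 4.68 × 10^113 J/m³
9.57 × 3.01 × 10^13 / 4.68 × 10^113 = 6.16 × 10^-100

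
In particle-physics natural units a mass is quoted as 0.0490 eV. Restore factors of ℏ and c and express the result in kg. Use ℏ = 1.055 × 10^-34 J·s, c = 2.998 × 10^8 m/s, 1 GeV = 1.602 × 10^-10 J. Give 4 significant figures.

8.734 × 10^-38 kg

Mass is [E]/c²; divide by c².
1 GeV → 1/c² × (1 GeV in J) = 1.782 × 10^-27 kg.
Convert the energy scale: 0.0490 eV = 4.90 × 10^-11 GeV.
Result: 4.90 × 10^-11 × 1.782 × 10^-27 = 8.734 × 10^-38 kg.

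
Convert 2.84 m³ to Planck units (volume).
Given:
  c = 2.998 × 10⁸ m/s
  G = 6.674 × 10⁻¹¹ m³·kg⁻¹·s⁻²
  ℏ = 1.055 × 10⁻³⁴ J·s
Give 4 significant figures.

6.724 × 10¹⁰⁴

Planck volume: V_P = (ℏG/c³)^(3/2) = 4.224 × 10⁻¹⁰⁵ m³.
2.84 / 4.224 × 10⁻¹⁰⁵ = 6.724 × 10¹⁰⁴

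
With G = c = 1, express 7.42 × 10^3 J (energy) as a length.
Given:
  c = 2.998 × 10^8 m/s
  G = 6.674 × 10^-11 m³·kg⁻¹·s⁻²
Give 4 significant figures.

6.130 × 10^-41 m

Energy → length via G/c⁴.
7.42 × 10^3 J × (G/c⁴) = 6.130 × 10^-41 m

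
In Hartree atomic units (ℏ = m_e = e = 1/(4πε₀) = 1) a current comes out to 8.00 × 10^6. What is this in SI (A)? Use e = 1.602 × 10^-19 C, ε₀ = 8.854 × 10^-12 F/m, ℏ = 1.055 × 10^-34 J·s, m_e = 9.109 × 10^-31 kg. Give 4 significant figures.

5.290 × 10^4 A

One atomic unit of electric current: I_au = e E_h/ℏ = m_e e⁵/((4πε₀)²ℏ³) = 6.612 × 10^-3 A.
8.00 × 10^6 × 6.612 × 10^-3 A = 5.290 × 10^4 A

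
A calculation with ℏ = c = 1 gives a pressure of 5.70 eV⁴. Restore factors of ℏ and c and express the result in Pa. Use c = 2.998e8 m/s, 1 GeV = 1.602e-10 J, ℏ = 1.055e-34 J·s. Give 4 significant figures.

Pressure is [E]/[L]³ = [E]⁴/(ℏc)³.
1 GeV⁴ → 1/(ℏc)³ × (1 GeV in J)⁴ = 2.082e37 Pa.
Convert the energy scale: 5.70 eV⁴ = 5.70e-36 GeV⁴.
Result: 5.70e-36 × 2.082e37 = 118.7 Pa.

118.7 Pa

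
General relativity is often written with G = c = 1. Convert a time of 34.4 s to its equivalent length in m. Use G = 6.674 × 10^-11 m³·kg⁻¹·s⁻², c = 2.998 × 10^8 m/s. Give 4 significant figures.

1.031 × 10^10 m

Time → length via c.
34.4 s × (c) = 1.031 × 10^10 m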